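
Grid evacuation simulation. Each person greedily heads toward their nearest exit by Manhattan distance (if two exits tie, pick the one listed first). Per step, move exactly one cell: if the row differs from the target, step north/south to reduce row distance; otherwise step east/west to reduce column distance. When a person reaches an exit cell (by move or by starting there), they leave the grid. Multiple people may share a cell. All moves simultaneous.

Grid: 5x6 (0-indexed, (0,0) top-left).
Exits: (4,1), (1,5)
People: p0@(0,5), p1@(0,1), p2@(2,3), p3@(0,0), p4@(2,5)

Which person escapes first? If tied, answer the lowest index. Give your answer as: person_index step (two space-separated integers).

Step 1: p0:(0,5)->(1,5)->EXIT | p1:(0,1)->(1,1) | p2:(2,3)->(1,3) | p3:(0,0)->(1,0) | p4:(2,5)->(1,5)->EXIT
Step 2: p0:escaped | p1:(1,1)->(2,1) | p2:(1,3)->(1,4) | p3:(1,0)->(2,0) | p4:escaped
Step 3: p0:escaped | p1:(2,1)->(3,1) | p2:(1,4)->(1,5)->EXIT | p3:(2,0)->(3,0) | p4:escaped
Step 4: p0:escaped | p1:(3,1)->(4,1)->EXIT | p2:escaped | p3:(3,0)->(4,0) | p4:escaped
Step 5: p0:escaped | p1:escaped | p2:escaped | p3:(4,0)->(4,1)->EXIT | p4:escaped
Exit steps: [1, 4, 3, 5, 1]
First to escape: p0 at step 1

Answer: 0 1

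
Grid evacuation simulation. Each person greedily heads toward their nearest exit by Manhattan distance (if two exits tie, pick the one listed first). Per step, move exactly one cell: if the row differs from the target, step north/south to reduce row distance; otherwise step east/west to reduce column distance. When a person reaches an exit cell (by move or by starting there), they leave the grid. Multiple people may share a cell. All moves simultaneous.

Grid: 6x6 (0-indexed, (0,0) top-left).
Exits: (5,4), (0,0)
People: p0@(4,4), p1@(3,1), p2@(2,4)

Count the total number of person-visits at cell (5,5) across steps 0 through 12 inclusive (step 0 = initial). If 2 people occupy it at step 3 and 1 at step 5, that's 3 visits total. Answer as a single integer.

Step 0: p0@(4,4) p1@(3,1) p2@(2,4) -> at (5,5): 0 [-], cum=0
Step 1: p0@ESC p1@(2,1) p2@(3,4) -> at (5,5): 0 [-], cum=0
Step 2: p0@ESC p1@(1,1) p2@(4,4) -> at (5,5): 0 [-], cum=0
Step 3: p0@ESC p1@(0,1) p2@ESC -> at (5,5): 0 [-], cum=0
Step 4: p0@ESC p1@ESC p2@ESC -> at (5,5): 0 [-], cum=0
Total visits = 0

Answer: 0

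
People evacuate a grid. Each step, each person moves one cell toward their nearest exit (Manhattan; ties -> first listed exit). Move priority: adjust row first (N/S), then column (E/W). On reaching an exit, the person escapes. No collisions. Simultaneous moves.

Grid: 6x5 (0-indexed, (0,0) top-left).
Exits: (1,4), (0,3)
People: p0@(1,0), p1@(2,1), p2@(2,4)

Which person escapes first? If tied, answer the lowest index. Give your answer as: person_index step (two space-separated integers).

Step 1: p0:(1,0)->(1,1) | p1:(2,1)->(1,1) | p2:(2,4)->(1,4)->EXIT
Step 2: p0:(1,1)->(1,2) | p1:(1,1)->(1,2) | p2:escaped
Step 3: p0:(1,2)->(1,3) | p1:(1,2)->(1,3) | p2:escaped
Step 4: p0:(1,3)->(1,4)->EXIT | p1:(1,3)->(1,4)->EXIT | p2:escaped
Exit steps: [4, 4, 1]
First to escape: p2 at step 1

Answer: 2 1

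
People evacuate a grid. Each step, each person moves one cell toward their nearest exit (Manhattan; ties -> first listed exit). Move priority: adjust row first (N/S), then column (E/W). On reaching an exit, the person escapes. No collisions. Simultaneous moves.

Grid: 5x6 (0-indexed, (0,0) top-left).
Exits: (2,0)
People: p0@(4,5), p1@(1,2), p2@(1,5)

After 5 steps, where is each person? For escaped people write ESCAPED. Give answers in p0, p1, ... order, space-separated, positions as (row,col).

Step 1: p0:(4,5)->(3,5) | p1:(1,2)->(2,2) | p2:(1,5)->(2,5)
Step 2: p0:(3,5)->(2,5) | p1:(2,2)->(2,1) | p2:(2,5)->(2,4)
Step 3: p0:(2,5)->(2,4) | p1:(2,1)->(2,0)->EXIT | p2:(2,4)->(2,3)
Step 4: p0:(2,4)->(2,3) | p1:escaped | p2:(2,3)->(2,2)
Step 5: p0:(2,3)->(2,2) | p1:escaped | p2:(2,2)->(2,1)

(2,2) ESCAPED (2,1)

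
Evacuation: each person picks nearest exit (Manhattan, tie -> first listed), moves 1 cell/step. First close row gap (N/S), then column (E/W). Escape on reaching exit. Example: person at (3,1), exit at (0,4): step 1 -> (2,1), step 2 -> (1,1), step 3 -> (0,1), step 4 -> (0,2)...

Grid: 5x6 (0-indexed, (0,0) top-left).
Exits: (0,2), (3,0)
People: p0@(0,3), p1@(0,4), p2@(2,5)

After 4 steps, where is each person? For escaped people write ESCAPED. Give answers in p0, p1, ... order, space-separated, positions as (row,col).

Step 1: p0:(0,3)->(0,2)->EXIT | p1:(0,4)->(0,3) | p2:(2,5)->(1,5)
Step 2: p0:escaped | p1:(0,3)->(0,2)->EXIT | p2:(1,5)->(0,5)
Step 3: p0:escaped | p1:escaped | p2:(0,5)->(0,4)
Step 4: p0:escaped | p1:escaped | p2:(0,4)->(0,3)

ESCAPED ESCAPED (0,3)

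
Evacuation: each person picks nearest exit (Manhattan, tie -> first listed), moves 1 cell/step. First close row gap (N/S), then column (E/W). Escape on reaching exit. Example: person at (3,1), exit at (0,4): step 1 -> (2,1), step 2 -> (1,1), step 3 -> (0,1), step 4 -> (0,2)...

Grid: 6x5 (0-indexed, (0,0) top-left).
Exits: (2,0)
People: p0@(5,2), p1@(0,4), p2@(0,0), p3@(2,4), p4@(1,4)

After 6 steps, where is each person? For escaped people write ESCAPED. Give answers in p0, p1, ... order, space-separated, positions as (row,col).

Step 1: p0:(5,2)->(4,2) | p1:(0,4)->(1,4) | p2:(0,0)->(1,0) | p3:(2,4)->(2,3) | p4:(1,4)->(2,4)
Step 2: p0:(4,2)->(3,2) | p1:(1,4)->(2,4) | p2:(1,0)->(2,0)->EXIT | p3:(2,3)->(2,2) | p4:(2,4)->(2,3)
Step 3: p0:(3,2)->(2,2) | p1:(2,4)->(2,3) | p2:escaped | p3:(2,2)->(2,1) | p4:(2,3)->(2,2)
Step 4: p0:(2,2)->(2,1) | p1:(2,3)->(2,2) | p2:escaped | p3:(2,1)->(2,0)->EXIT | p4:(2,2)->(2,1)
Step 5: p0:(2,1)->(2,0)->EXIT | p1:(2,2)->(2,1) | p2:escaped | p3:escaped | p4:(2,1)->(2,0)->EXIT
Step 6: p0:escaped | p1:(2,1)->(2,0)->EXIT | p2:escaped | p3:escaped | p4:escaped

ESCAPED ESCAPED ESCAPED ESCAPED ESCAPED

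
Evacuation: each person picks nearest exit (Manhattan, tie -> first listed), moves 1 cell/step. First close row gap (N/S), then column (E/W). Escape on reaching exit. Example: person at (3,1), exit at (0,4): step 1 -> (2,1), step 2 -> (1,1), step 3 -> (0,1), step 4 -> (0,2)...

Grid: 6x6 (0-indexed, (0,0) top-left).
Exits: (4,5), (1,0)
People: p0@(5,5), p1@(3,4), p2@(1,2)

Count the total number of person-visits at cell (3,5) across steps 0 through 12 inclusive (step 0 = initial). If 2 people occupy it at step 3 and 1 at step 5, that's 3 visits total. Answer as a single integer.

Step 0: p0@(5,5) p1@(3,4) p2@(1,2) -> at (3,5): 0 [-], cum=0
Step 1: p0@ESC p1@(4,4) p2@(1,1) -> at (3,5): 0 [-], cum=0
Step 2: p0@ESC p1@ESC p2@ESC -> at (3,5): 0 [-], cum=0
Total visits = 0

Answer: 0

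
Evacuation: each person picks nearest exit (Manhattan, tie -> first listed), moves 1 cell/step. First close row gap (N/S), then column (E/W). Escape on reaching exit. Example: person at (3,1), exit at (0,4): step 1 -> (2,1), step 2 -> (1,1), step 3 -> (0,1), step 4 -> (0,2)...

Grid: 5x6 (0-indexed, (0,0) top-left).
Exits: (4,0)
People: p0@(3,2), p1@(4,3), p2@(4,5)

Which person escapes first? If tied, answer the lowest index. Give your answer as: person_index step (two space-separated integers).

Step 1: p0:(3,2)->(4,2) | p1:(4,3)->(4,2) | p2:(4,5)->(4,4)
Step 2: p0:(4,2)->(4,1) | p1:(4,2)->(4,1) | p2:(4,4)->(4,3)
Step 3: p0:(4,1)->(4,0)->EXIT | p1:(4,1)->(4,0)->EXIT | p2:(4,3)->(4,2)
Step 4: p0:escaped | p1:escaped | p2:(4,2)->(4,1)
Step 5: p0:escaped | p1:escaped | p2:(4,1)->(4,0)->EXIT
Exit steps: [3, 3, 5]
First to escape: p0 at step 3

Answer: 0 3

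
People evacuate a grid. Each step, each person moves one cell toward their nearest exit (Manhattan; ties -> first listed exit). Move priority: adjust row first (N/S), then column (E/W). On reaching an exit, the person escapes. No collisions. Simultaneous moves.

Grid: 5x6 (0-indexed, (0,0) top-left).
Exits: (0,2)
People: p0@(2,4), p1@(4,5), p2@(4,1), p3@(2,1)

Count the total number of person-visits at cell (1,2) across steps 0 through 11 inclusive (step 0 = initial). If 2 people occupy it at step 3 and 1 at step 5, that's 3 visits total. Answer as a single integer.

Step 0: p0@(2,4) p1@(4,5) p2@(4,1) p3@(2,1) -> at (1,2): 0 [-], cum=0
Step 1: p0@(1,4) p1@(3,5) p2@(3,1) p3@(1,1) -> at (1,2): 0 [-], cum=0
Step 2: p0@(0,4) p1@(2,5) p2@(2,1) p3@(0,1) -> at (1,2): 0 [-], cum=0
Step 3: p0@(0,3) p1@(1,5) p2@(1,1) p3@ESC -> at (1,2): 0 [-], cum=0
Step 4: p0@ESC p1@(0,5) p2@(0,1) p3@ESC -> at (1,2): 0 [-], cum=0
Step 5: p0@ESC p1@(0,4) p2@ESC p3@ESC -> at (1,2): 0 [-], cum=0
Step 6: p0@ESC p1@(0,3) p2@ESC p3@ESC -> at (1,2): 0 [-], cum=0
Step 7: p0@ESC p1@ESC p2@ESC p3@ESC -> at (1,2): 0 [-], cum=0
Total visits = 0

Answer: 0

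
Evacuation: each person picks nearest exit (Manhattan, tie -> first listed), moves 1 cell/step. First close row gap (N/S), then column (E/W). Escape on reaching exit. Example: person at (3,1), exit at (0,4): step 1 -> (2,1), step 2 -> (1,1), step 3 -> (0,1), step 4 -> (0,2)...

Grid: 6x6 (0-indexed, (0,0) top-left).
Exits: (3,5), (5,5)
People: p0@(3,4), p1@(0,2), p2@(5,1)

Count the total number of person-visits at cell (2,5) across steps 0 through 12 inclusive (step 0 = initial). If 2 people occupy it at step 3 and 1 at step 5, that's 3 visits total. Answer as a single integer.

Step 0: p0@(3,4) p1@(0,2) p2@(5,1) -> at (2,5): 0 [-], cum=0
Step 1: p0@ESC p1@(1,2) p2@(5,2) -> at (2,5): 0 [-], cum=0
Step 2: p0@ESC p1@(2,2) p2@(5,3) -> at (2,5): 0 [-], cum=0
Step 3: p0@ESC p1@(3,2) p2@(5,4) -> at (2,5): 0 [-], cum=0
Step 4: p0@ESC p1@(3,3) p2@ESC -> at (2,5): 0 [-], cum=0
Step 5: p0@ESC p1@(3,4) p2@ESC -> at (2,5): 0 [-], cum=0
Step 6: p0@ESC p1@ESC p2@ESC -> at (2,5): 0 [-], cum=0
Total visits = 0

Answer: 0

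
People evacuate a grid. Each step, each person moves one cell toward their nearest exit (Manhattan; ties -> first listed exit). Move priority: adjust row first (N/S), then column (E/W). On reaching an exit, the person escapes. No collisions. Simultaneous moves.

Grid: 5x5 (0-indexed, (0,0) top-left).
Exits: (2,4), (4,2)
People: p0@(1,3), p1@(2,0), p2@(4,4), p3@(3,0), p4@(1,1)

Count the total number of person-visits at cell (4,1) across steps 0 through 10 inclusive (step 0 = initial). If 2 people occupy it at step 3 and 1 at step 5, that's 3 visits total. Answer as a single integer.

Answer: 1

Derivation:
Step 0: p0@(1,3) p1@(2,0) p2@(4,4) p3@(3,0) p4@(1,1) -> at (4,1): 0 [-], cum=0
Step 1: p0@(2,3) p1@(2,1) p2@(3,4) p3@(4,0) p4@(2,1) -> at (4,1): 0 [-], cum=0
Step 2: p0@ESC p1@(2,2) p2@ESC p3@(4,1) p4@(2,2) -> at (4,1): 1 [p3], cum=1
Step 3: p0@ESC p1@(2,3) p2@ESC p3@ESC p4@(2,3) -> at (4,1): 0 [-], cum=1
Step 4: p0@ESC p1@ESC p2@ESC p3@ESC p4@ESC -> at (4,1): 0 [-], cum=1
Total visits = 1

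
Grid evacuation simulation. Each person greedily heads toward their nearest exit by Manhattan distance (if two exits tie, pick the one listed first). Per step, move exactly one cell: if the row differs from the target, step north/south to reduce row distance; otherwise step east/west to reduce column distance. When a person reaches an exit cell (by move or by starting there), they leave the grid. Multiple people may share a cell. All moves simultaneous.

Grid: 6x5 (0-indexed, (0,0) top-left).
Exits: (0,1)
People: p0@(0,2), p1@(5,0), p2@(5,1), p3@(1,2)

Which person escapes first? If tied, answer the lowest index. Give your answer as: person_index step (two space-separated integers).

Answer: 0 1

Derivation:
Step 1: p0:(0,2)->(0,1)->EXIT | p1:(5,0)->(4,0) | p2:(5,1)->(4,1) | p3:(1,2)->(0,2)
Step 2: p0:escaped | p1:(4,0)->(3,0) | p2:(4,1)->(3,1) | p3:(0,2)->(0,1)->EXIT
Step 3: p0:escaped | p1:(3,0)->(2,0) | p2:(3,1)->(2,1) | p3:escaped
Step 4: p0:escaped | p1:(2,0)->(1,0) | p2:(2,1)->(1,1) | p3:escaped
Step 5: p0:escaped | p1:(1,0)->(0,0) | p2:(1,1)->(0,1)->EXIT | p3:escaped
Step 6: p0:escaped | p1:(0,0)->(0,1)->EXIT | p2:escaped | p3:escaped
Exit steps: [1, 6, 5, 2]
First to escape: p0 at step 1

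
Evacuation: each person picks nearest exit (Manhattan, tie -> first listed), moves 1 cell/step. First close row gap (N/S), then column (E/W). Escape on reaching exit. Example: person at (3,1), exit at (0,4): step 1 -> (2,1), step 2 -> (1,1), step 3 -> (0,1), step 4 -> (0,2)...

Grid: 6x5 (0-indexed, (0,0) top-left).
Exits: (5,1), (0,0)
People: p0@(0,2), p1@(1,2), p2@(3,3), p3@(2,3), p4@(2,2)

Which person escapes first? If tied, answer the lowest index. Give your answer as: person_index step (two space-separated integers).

Step 1: p0:(0,2)->(0,1) | p1:(1,2)->(0,2) | p2:(3,3)->(4,3) | p3:(2,3)->(3,3) | p4:(2,2)->(3,2)
Step 2: p0:(0,1)->(0,0)->EXIT | p1:(0,2)->(0,1) | p2:(4,3)->(5,3) | p3:(3,3)->(4,3) | p4:(3,2)->(4,2)
Step 3: p0:escaped | p1:(0,1)->(0,0)->EXIT | p2:(5,3)->(5,2) | p3:(4,3)->(5,3) | p4:(4,2)->(5,2)
Step 4: p0:escaped | p1:escaped | p2:(5,2)->(5,1)->EXIT | p3:(5,3)->(5,2) | p4:(5,2)->(5,1)->EXIT
Step 5: p0:escaped | p1:escaped | p2:escaped | p3:(5,2)->(5,1)->EXIT | p4:escaped
Exit steps: [2, 3, 4, 5, 4]
First to escape: p0 at step 2

Answer: 0 2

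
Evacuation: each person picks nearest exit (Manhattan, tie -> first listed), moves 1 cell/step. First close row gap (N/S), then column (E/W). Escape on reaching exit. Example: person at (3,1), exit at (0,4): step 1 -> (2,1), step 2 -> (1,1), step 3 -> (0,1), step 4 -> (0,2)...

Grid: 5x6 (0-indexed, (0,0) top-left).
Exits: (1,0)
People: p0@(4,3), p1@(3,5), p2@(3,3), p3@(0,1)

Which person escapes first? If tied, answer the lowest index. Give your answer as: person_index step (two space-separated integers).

Answer: 3 2

Derivation:
Step 1: p0:(4,3)->(3,3) | p1:(3,5)->(2,5) | p2:(3,3)->(2,3) | p3:(0,1)->(1,1)
Step 2: p0:(3,3)->(2,3) | p1:(2,5)->(1,5) | p2:(2,3)->(1,3) | p3:(1,1)->(1,0)->EXIT
Step 3: p0:(2,3)->(1,3) | p1:(1,5)->(1,4) | p2:(1,3)->(1,2) | p3:escaped
Step 4: p0:(1,3)->(1,2) | p1:(1,4)->(1,3) | p2:(1,2)->(1,1) | p3:escaped
Step 5: p0:(1,2)->(1,1) | p1:(1,3)->(1,2) | p2:(1,1)->(1,0)->EXIT | p3:escaped
Step 6: p0:(1,1)->(1,0)->EXIT | p1:(1,2)->(1,1) | p2:escaped | p3:escaped
Step 7: p0:escaped | p1:(1,1)->(1,0)->EXIT | p2:escaped | p3:escaped
Exit steps: [6, 7, 5, 2]
First to escape: p3 at step 2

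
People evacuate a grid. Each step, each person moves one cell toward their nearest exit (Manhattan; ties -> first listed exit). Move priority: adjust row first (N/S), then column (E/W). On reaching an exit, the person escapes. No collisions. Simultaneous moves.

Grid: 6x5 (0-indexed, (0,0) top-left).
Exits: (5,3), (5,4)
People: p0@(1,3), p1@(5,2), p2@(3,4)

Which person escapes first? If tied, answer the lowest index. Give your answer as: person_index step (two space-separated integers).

Step 1: p0:(1,3)->(2,3) | p1:(5,2)->(5,3)->EXIT | p2:(3,4)->(4,4)
Step 2: p0:(2,3)->(3,3) | p1:escaped | p2:(4,4)->(5,4)->EXIT
Step 3: p0:(3,3)->(4,3) | p1:escaped | p2:escaped
Step 4: p0:(4,3)->(5,3)->EXIT | p1:escaped | p2:escaped
Exit steps: [4, 1, 2]
First to escape: p1 at step 1

Answer: 1 1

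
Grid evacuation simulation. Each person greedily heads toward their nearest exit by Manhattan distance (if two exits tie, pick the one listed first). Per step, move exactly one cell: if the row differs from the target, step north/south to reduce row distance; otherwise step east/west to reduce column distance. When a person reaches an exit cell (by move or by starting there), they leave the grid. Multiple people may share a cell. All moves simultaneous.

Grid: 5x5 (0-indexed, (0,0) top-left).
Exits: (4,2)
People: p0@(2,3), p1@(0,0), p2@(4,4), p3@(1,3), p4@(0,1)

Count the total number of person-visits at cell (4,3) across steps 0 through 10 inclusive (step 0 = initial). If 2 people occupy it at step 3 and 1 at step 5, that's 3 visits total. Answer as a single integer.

Step 0: p0@(2,3) p1@(0,0) p2@(4,4) p3@(1,3) p4@(0,1) -> at (4,3): 0 [-], cum=0
Step 1: p0@(3,3) p1@(1,0) p2@(4,3) p3@(2,3) p4@(1,1) -> at (4,3): 1 [p2], cum=1
Step 2: p0@(4,3) p1@(2,0) p2@ESC p3@(3,3) p4@(2,1) -> at (4,3): 1 [p0], cum=2
Step 3: p0@ESC p1@(3,0) p2@ESC p3@(4,3) p4@(3,1) -> at (4,3): 1 [p3], cum=3
Step 4: p0@ESC p1@(4,0) p2@ESC p3@ESC p4@(4,1) -> at (4,3): 0 [-], cum=3
Step 5: p0@ESC p1@(4,1) p2@ESC p3@ESC p4@ESC -> at (4,3): 0 [-], cum=3
Step 6: p0@ESC p1@ESC p2@ESC p3@ESC p4@ESC -> at (4,3): 0 [-], cum=3
Total visits = 3

Answer: 3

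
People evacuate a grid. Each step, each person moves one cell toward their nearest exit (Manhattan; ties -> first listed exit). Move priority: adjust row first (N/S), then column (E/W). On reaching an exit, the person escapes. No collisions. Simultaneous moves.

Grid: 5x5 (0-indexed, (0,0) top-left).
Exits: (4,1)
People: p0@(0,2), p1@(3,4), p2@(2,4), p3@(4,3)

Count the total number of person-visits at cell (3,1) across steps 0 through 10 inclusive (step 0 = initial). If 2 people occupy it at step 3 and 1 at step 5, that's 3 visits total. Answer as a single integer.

Step 0: p0@(0,2) p1@(3,4) p2@(2,4) p3@(4,3) -> at (3,1): 0 [-], cum=0
Step 1: p0@(1,2) p1@(4,4) p2@(3,4) p3@(4,2) -> at (3,1): 0 [-], cum=0
Step 2: p0@(2,2) p1@(4,3) p2@(4,4) p3@ESC -> at (3,1): 0 [-], cum=0
Step 3: p0@(3,2) p1@(4,2) p2@(4,3) p3@ESC -> at (3,1): 0 [-], cum=0
Step 4: p0@(4,2) p1@ESC p2@(4,2) p3@ESC -> at (3,1): 0 [-], cum=0
Step 5: p0@ESC p1@ESC p2@ESC p3@ESC -> at (3,1): 0 [-], cum=0
Total visits = 0

Answer: 0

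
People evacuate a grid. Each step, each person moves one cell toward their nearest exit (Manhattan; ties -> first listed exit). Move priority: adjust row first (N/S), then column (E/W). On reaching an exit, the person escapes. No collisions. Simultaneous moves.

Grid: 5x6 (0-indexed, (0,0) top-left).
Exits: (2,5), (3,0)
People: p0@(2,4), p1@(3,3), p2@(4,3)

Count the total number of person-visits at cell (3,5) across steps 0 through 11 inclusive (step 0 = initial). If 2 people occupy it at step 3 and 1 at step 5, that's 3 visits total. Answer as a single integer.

Step 0: p0@(2,4) p1@(3,3) p2@(4,3) -> at (3,5): 0 [-], cum=0
Step 1: p0@ESC p1@(2,3) p2@(3,3) -> at (3,5): 0 [-], cum=0
Step 2: p0@ESC p1@(2,4) p2@(2,3) -> at (3,5): 0 [-], cum=0
Step 3: p0@ESC p1@ESC p2@(2,4) -> at (3,5): 0 [-], cum=0
Step 4: p0@ESC p1@ESC p2@ESC -> at (3,5): 0 [-], cum=0
Total visits = 0

Answer: 0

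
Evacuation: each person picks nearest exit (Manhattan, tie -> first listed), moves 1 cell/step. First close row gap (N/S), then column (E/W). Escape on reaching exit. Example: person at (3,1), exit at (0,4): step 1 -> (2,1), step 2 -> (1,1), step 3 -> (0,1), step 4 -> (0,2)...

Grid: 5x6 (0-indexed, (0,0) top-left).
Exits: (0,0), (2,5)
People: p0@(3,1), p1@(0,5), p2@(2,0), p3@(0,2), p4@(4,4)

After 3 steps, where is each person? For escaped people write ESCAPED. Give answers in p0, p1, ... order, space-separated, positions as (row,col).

Step 1: p0:(3,1)->(2,1) | p1:(0,5)->(1,5) | p2:(2,0)->(1,0) | p3:(0,2)->(0,1) | p4:(4,4)->(3,4)
Step 2: p0:(2,1)->(1,1) | p1:(1,5)->(2,5)->EXIT | p2:(1,0)->(0,0)->EXIT | p3:(0,1)->(0,0)->EXIT | p4:(3,4)->(2,4)
Step 3: p0:(1,1)->(0,1) | p1:escaped | p2:escaped | p3:escaped | p4:(2,4)->(2,5)->EXIT

(0,1) ESCAPED ESCAPED ESCAPED ESCAPED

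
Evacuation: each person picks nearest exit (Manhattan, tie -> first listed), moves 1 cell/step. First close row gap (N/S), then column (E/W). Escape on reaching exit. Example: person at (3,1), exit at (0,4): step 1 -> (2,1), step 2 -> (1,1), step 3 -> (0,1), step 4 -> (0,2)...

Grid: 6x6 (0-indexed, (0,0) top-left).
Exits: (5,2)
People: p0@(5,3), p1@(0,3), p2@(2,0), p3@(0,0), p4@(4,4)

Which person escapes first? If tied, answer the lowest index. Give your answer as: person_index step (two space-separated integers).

Step 1: p0:(5,3)->(5,2)->EXIT | p1:(0,3)->(1,3) | p2:(2,0)->(3,0) | p3:(0,0)->(1,0) | p4:(4,4)->(5,4)
Step 2: p0:escaped | p1:(1,3)->(2,3) | p2:(3,0)->(4,0) | p3:(1,0)->(2,0) | p4:(5,4)->(5,3)
Step 3: p0:escaped | p1:(2,3)->(3,3) | p2:(4,0)->(5,0) | p3:(2,0)->(3,0) | p4:(5,3)->(5,2)->EXIT
Step 4: p0:escaped | p1:(3,3)->(4,3) | p2:(5,0)->(5,1) | p3:(3,0)->(4,0) | p4:escaped
Step 5: p0:escaped | p1:(4,3)->(5,3) | p2:(5,1)->(5,2)->EXIT | p3:(4,0)->(5,0) | p4:escaped
Step 6: p0:escaped | p1:(5,3)->(5,2)->EXIT | p2:escaped | p3:(5,0)->(5,1) | p4:escaped
Step 7: p0:escaped | p1:escaped | p2:escaped | p3:(5,1)->(5,2)->EXIT | p4:escaped
Exit steps: [1, 6, 5, 7, 3]
First to escape: p0 at step 1

Answer: 0 1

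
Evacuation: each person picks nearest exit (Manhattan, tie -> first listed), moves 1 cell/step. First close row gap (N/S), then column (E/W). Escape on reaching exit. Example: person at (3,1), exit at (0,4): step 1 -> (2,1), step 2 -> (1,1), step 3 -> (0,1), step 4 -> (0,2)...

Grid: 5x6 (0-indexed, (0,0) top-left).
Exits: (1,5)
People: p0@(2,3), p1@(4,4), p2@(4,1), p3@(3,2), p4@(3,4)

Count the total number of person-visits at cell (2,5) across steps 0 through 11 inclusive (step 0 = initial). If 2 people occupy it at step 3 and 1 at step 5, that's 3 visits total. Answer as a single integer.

Answer: 0

Derivation:
Step 0: p0@(2,3) p1@(4,4) p2@(4,1) p3@(3,2) p4@(3,4) -> at (2,5): 0 [-], cum=0
Step 1: p0@(1,3) p1@(3,4) p2@(3,1) p3@(2,2) p4@(2,4) -> at (2,5): 0 [-], cum=0
Step 2: p0@(1,4) p1@(2,4) p2@(2,1) p3@(1,2) p4@(1,4) -> at (2,5): 0 [-], cum=0
Step 3: p0@ESC p1@(1,4) p2@(1,1) p3@(1,3) p4@ESC -> at (2,5): 0 [-], cum=0
Step 4: p0@ESC p1@ESC p2@(1,2) p3@(1,4) p4@ESC -> at (2,5): 0 [-], cum=0
Step 5: p0@ESC p1@ESC p2@(1,3) p3@ESC p4@ESC -> at (2,5): 0 [-], cum=0
Step 6: p0@ESC p1@ESC p2@(1,4) p3@ESC p4@ESC -> at (2,5): 0 [-], cum=0
Step 7: p0@ESC p1@ESC p2@ESC p3@ESC p4@ESC -> at (2,5): 0 [-], cum=0
Total visits = 0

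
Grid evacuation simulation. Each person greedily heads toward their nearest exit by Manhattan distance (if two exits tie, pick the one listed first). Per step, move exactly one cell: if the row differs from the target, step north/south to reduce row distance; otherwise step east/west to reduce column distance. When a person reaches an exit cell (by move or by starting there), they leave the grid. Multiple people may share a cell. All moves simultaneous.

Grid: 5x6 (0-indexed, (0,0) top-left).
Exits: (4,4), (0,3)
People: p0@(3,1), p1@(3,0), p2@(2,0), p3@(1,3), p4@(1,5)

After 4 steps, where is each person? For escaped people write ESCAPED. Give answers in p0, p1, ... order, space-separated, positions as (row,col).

Step 1: p0:(3,1)->(4,1) | p1:(3,0)->(4,0) | p2:(2,0)->(1,0) | p3:(1,3)->(0,3)->EXIT | p4:(1,5)->(0,5)
Step 2: p0:(4,1)->(4,2) | p1:(4,0)->(4,1) | p2:(1,0)->(0,0) | p3:escaped | p4:(0,5)->(0,4)
Step 3: p0:(4,2)->(4,3) | p1:(4,1)->(4,2) | p2:(0,0)->(0,1) | p3:escaped | p4:(0,4)->(0,3)->EXIT
Step 4: p0:(4,3)->(4,4)->EXIT | p1:(4,2)->(4,3) | p2:(0,1)->(0,2) | p3:escaped | p4:escaped

ESCAPED (4,3) (0,2) ESCAPED ESCAPED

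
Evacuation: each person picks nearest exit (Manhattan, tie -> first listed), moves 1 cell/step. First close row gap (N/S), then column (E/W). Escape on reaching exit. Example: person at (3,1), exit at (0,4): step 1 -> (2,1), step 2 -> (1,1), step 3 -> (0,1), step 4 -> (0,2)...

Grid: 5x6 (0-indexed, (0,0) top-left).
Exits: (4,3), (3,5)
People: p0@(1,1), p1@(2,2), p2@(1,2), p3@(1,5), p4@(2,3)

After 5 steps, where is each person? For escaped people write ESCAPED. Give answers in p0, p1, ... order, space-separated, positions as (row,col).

Step 1: p0:(1,1)->(2,1) | p1:(2,2)->(3,2) | p2:(1,2)->(2,2) | p3:(1,5)->(2,5) | p4:(2,3)->(3,3)
Step 2: p0:(2,1)->(3,1) | p1:(3,2)->(4,2) | p2:(2,2)->(3,2) | p3:(2,5)->(3,5)->EXIT | p4:(3,3)->(4,3)->EXIT
Step 3: p0:(3,1)->(4,1) | p1:(4,2)->(4,3)->EXIT | p2:(3,2)->(4,2) | p3:escaped | p4:escaped
Step 4: p0:(4,1)->(4,2) | p1:escaped | p2:(4,2)->(4,3)->EXIT | p3:escaped | p4:escaped
Step 5: p0:(4,2)->(4,3)->EXIT | p1:escaped | p2:escaped | p3:escaped | p4:escaped

ESCAPED ESCAPED ESCAPED ESCAPED ESCAPED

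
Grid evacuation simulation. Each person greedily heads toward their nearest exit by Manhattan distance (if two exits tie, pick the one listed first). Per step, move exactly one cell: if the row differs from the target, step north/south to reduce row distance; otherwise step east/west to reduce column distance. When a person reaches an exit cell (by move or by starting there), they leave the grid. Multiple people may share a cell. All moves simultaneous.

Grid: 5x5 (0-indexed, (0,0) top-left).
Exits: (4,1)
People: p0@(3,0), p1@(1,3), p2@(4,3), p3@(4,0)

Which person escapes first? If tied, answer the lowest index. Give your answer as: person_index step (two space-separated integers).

Step 1: p0:(3,0)->(4,0) | p1:(1,3)->(2,3) | p2:(4,3)->(4,2) | p3:(4,0)->(4,1)->EXIT
Step 2: p0:(4,0)->(4,1)->EXIT | p1:(2,3)->(3,3) | p2:(4,2)->(4,1)->EXIT | p3:escaped
Step 3: p0:escaped | p1:(3,3)->(4,3) | p2:escaped | p3:escaped
Step 4: p0:escaped | p1:(4,3)->(4,2) | p2:escaped | p3:escaped
Step 5: p0:escaped | p1:(4,2)->(4,1)->EXIT | p2:escaped | p3:escaped
Exit steps: [2, 5, 2, 1]
First to escape: p3 at step 1

Answer: 3 1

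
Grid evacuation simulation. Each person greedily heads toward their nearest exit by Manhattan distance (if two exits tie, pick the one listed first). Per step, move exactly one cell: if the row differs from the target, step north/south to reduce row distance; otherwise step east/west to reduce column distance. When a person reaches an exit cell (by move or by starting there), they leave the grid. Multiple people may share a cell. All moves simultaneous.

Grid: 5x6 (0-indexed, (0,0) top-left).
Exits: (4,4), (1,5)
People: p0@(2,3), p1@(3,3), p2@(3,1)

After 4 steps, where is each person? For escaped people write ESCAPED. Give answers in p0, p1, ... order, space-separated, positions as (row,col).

Step 1: p0:(2,3)->(3,3) | p1:(3,3)->(4,3) | p2:(3,1)->(4,1)
Step 2: p0:(3,3)->(4,3) | p1:(4,3)->(4,4)->EXIT | p2:(4,1)->(4,2)
Step 3: p0:(4,3)->(4,4)->EXIT | p1:escaped | p2:(4,2)->(4,3)
Step 4: p0:escaped | p1:escaped | p2:(4,3)->(4,4)->EXIT

ESCAPED ESCAPED ESCAPED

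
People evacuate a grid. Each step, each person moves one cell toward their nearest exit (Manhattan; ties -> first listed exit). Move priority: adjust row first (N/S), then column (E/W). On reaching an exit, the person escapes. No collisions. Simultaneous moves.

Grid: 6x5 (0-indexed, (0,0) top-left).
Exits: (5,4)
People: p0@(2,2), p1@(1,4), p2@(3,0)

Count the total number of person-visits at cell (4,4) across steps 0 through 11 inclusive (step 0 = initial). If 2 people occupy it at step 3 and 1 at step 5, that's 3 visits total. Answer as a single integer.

Step 0: p0@(2,2) p1@(1,4) p2@(3,0) -> at (4,4): 0 [-], cum=0
Step 1: p0@(3,2) p1@(2,4) p2@(4,0) -> at (4,4): 0 [-], cum=0
Step 2: p0@(4,2) p1@(3,4) p2@(5,0) -> at (4,4): 0 [-], cum=0
Step 3: p0@(5,2) p1@(4,4) p2@(5,1) -> at (4,4): 1 [p1], cum=1
Step 4: p0@(5,3) p1@ESC p2@(5,2) -> at (4,4): 0 [-], cum=1
Step 5: p0@ESC p1@ESC p2@(5,3) -> at (4,4): 0 [-], cum=1
Step 6: p0@ESC p1@ESC p2@ESC -> at (4,4): 0 [-], cum=1
Total visits = 1

Answer: 1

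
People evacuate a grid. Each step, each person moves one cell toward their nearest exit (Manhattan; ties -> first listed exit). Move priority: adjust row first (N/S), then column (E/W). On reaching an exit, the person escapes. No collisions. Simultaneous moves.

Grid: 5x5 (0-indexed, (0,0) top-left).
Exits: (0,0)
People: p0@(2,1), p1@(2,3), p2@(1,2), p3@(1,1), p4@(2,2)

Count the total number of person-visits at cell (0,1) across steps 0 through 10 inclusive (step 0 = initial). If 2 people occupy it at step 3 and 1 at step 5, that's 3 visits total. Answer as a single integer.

Step 0: p0@(2,1) p1@(2,3) p2@(1,2) p3@(1,1) p4@(2,2) -> at (0,1): 0 [-], cum=0
Step 1: p0@(1,1) p1@(1,3) p2@(0,2) p3@(0,1) p4@(1,2) -> at (0,1): 1 [p3], cum=1
Step 2: p0@(0,1) p1@(0,3) p2@(0,1) p3@ESC p4@(0,2) -> at (0,1): 2 [p0,p2], cum=3
Step 3: p0@ESC p1@(0,2) p2@ESC p3@ESC p4@(0,1) -> at (0,1): 1 [p4], cum=4
Step 4: p0@ESC p1@(0,1) p2@ESC p3@ESC p4@ESC -> at (0,1): 1 [p1], cum=5
Step 5: p0@ESC p1@ESC p2@ESC p3@ESC p4@ESC -> at (0,1): 0 [-], cum=5
Total visits = 5

Answer: 5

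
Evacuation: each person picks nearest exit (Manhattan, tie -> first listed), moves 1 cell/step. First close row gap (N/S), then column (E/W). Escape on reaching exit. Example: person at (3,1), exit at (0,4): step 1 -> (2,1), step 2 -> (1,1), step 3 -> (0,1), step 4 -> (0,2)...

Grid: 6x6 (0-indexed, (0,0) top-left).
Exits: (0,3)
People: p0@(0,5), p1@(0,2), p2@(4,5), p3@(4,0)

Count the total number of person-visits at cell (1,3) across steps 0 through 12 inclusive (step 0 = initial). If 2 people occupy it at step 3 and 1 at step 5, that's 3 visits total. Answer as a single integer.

Step 0: p0@(0,5) p1@(0,2) p2@(4,5) p3@(4,0) -> at (1,3): 0 [-], cum=0
Step 1: p0@(0,4) p1@ESC p2@(3,5) p3@(3,0) -> at (1,3): 0 [-], cum=0
Step 2: p0@ESC p1@ESC p2@(2,5) p3@(2,0) -> at (1,3): 0 [-], cum=0
Step 3: p0@ESC p1@ESC p2@(1,5) p3@(1,0) -> at (1,3): 0 [-], cum=0
Step 4: p0@ESC p1@ESC p2@(0,5) p3@(0,0) -> at (1,3): 0 [-], cum=0
Step 5: p0@ESC p1@ESC p2@(0,4) p3@(0,1) -> at (1,3): 0 [-], cum=0
Step 6: p0@ESC p1@ESC p2@ESC p3@(0,2) -> at (1,3): 0 [-], cum=0
Step 7: p0@ESC p1@ESC p2@ESC p3@ESC -> at (1,3): 0 [-], cum=0
Total visits = 0

Answer: 0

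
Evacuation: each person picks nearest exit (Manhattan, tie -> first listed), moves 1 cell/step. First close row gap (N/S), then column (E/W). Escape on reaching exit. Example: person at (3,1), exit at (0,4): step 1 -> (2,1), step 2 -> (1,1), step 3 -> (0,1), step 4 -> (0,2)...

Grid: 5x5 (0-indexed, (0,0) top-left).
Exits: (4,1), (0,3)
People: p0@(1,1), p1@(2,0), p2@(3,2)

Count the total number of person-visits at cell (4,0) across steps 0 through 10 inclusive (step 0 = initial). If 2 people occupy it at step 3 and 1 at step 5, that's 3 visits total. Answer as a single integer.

Answer: 1

Derivation:
Step 0: p0@(1,1) p1@(2,0) p2@(3,2) -> at (4,0): 0 [-], cum=0
Step 1: p0@(2,1) p1@(3,0) p2@(4,2) -> at (4,0): 0 [-], cum=0
Step 2: p0@(3,1) p1@(4,0) p2@ESC -> at (4,0): 1 [p1], cum=1
Step 3: p0@ESC p1@ESC p2@ESC -> at (4,0): 0 [-], cum=1
Total visits = 1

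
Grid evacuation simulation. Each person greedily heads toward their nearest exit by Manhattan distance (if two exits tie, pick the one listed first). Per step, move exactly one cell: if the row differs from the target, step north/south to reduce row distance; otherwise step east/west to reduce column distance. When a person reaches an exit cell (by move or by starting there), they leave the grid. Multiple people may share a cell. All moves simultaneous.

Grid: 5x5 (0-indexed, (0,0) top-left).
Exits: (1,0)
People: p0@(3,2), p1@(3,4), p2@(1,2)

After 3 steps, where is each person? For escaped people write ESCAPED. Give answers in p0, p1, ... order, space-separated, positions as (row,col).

Step 1: p0:(3,2)->(2,2) | p1:(3,4)->(2,4) | p2:(1,2)->(1,1)
Step 2: p0:(2,2)->(1,2) | p1:(2,4)->(1,4) | p2:(1,1)->(1,0)->EXIT
Step 3: p0:(1,2)->(1,1) | p1:(1,4)->(1,3) | p2:escaped

(1,1) (1,3) ESCAPED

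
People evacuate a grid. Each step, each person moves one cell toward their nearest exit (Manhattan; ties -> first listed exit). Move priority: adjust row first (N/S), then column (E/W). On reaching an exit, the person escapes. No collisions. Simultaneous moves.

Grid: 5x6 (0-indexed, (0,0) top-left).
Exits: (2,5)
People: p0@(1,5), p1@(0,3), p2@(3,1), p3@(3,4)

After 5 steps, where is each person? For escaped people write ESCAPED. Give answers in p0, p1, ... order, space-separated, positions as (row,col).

Step 1: p0:(1,5)->(2,5)->EXIT | p1:(0,3)->(1,3) | p2:(3,1)->(2,1) | p3:(3,4)->(2,4)
Step 2: p0:escaped | p1:(1,3)->(2,3) | p2:(2,1)->(2,2) | p3:(2,4)->(2,5)->EXIT
Step 3: p0:escaped | p1:(2,3)->(2,4) | p2:(2,2)->(2,3) | p3:escaped
Step 4: p0:escaped | p1:(2,4)->(2,5)->EXIT | p2:(2,3)->(2,4) | p3:escaped
Step 5: p0:escaped | p1:escaped | p2:(2,4)->(2,5)->EXIT | p3:escaped

ESCAPED ESCAPED ESCAPED ESCAPED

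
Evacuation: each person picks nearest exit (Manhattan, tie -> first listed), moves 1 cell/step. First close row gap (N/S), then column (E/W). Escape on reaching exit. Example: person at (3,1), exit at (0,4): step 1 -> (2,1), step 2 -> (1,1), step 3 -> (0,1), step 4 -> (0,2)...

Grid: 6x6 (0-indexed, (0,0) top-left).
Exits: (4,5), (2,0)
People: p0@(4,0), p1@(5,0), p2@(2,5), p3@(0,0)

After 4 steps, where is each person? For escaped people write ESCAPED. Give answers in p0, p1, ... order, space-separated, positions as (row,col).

Step 1: p0:(4,0)->(3,0) | p1:(5,0)->(4,0) | p2:(2,5)->(3,5) | p3:(0,0)->(1,0)
Step 2: p0:(3,0)->(2,0)->EXIT | p1:(4,0)->(3,0) | p2:(3,5)->(4,5)->EXIT | p3:(1,0)->(2,0)->EXIT
Step 3: p0:escaped | p1:(3,0)->(2,0)->EXIT | p2:escaped | p3:escaped

ESCAPED ESCAPED ESCAPED ESCAPED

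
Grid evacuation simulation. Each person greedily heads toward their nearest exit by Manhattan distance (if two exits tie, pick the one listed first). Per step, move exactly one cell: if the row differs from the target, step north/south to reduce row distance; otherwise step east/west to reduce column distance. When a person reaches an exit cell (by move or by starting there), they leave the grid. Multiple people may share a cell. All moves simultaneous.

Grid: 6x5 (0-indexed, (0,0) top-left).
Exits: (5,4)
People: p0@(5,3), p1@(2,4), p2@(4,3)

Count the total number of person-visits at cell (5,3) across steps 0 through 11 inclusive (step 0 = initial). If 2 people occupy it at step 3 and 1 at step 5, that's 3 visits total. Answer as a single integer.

Step 0: p0@(5,3) p1@(2,4) p2@(4,3) -> at (5,3): 1 [p0], cum=1
Step 1: p0@ESC p1@(3,4) p2@(5,3) -> at (5,3): 1 [p2], cum=2
Step 2: p0@ESC p1@(4,4) p2@ESC -> at (5,3): 0 [-], cum=2
Step 3: p0@ESC p1@ESC p2@ESC -> at (5,3): 0 [-], cum=2
Total visits = 2

Answer: 2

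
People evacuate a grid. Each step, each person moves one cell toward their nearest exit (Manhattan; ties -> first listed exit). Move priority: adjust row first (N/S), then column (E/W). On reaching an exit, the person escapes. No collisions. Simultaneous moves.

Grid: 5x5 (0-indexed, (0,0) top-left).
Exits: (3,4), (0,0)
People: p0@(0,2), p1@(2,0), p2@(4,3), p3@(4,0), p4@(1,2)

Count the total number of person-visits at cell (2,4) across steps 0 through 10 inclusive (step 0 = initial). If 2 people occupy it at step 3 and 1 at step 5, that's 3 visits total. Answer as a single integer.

Step 0: p0@(0,2) p1@(2,0) p2@(4,3) p3@(4,0) p4@(1,2) -> at (2,4): 0 [-], cum=0
Step 1: p0@(0,1) p1@(1,0) p2@(3,3) p3@(3,0) p4@(0,2) -> at (2,4): 0 [-], cum=0
Step 2: p0@ESC p1@ESC p2@ESC p3@(2,0) p4@(0,1) -> at (2,4): 0 [-], cum=0
Step 3: p0@ESC p1@ESC p2@ESC p3@(1,0) p4@ESC -> at (2,4): 0 [-], cum=0
Step 4: p0@ESC p1@ESC p2@ESC p3@ESC p4@ESC -> at (2,4): 0 [-], cum=0
Total visits = 0

Answer: 0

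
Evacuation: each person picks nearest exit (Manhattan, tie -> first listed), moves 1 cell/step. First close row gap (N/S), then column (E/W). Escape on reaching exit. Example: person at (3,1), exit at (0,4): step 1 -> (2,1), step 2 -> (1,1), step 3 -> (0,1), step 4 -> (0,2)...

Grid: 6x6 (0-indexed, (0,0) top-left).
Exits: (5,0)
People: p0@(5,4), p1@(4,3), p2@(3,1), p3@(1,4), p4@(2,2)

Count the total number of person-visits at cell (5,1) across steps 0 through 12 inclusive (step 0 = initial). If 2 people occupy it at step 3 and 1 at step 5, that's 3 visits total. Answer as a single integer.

Step 0: p0@(5,4) p1@(4,3) p2@(3,1) p3@(1,4) p4@(2,2) -> at (5,1): 0 [-], cum=0
Step 1: p0@(5,3) p1@(5,3) p2@(4,1) p3@(2,4) p4@(3,2) -> at (5,1): 0 [-], cum=0
Step 2: p0@(5,2) p1@(5,2) p2@(5,1) p3@(3,4) p4@(4,2) -> at (5,1): 1 [p2], cum=1
Step 3: p0@(5,1) p1@(5,1) p2@ESC p3@(4,4) p4@(5,2) -> at (5,1): 2 [p0,p1], cum=3
Step 4: p0@ESC p1@ESC p2@ESC p3@(5,4) p4@(5,1) -> at (5,1): 1 [p4], cum=4
Step 5: p0@ESC p1@ESC p2@ESC p3@(5,3) p4@ESC -> at (5,1): 0 [-], cum=4
Step 6: p0@ESC p1@ESC p2@ESC p3@(5,2) p4@ESC -> at (5,1): 0 [-], cum=4
Step 7: p0@ESC p1@ESC p2@ESC p3@(5,1) p4@ESC -> at (5,1): 1 [p3], cum=5
Step 8: p0@ESC p1@ESC p2@ESC p3@ESC p4@ESC -> at (5,1): 0 [-], cum=5
Total visits = 5

Answer: 5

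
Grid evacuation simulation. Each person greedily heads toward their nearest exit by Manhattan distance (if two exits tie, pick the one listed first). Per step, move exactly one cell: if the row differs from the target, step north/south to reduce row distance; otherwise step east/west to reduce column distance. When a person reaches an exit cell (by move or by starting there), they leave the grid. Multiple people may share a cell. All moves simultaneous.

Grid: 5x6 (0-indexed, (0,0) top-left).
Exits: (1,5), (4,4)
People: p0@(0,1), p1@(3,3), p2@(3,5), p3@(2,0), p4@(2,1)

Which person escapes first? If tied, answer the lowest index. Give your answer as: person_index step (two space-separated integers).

Answer: 1 2

Derivation:
Step 1: p0:(0,1)->(1,1) | p1:(3,3)->(4,3) | p2:(3,5)->(2,5) | p3:(2,0)->(1,0) | p4:(2,1)->(1,1)
Step 2: p0:(1,1)->(1,2) | p1:(4,3)->(4,4)->EXIT | p2:(2,5)->(1,5)->EXIT | p3:(1,0)->(1,1) | p4:(1,1)->(1,2)
Step 3: p0:(1,2)->(1,3) | p1:escaped | p2:escaped | p3:(1,1)->(1,2) | p4:(1,2)->(1,3)
Step 4: p0:(1,3)->(1,4) | p1:escaped | p2:escaped | p3:(1,2)->(1,3) | p4:(1,3)->(1,4)
Step 5: p0:(1,4)->(1,5)->EXIT | p1:escaped | p2:escaped | p3:(1,3)->(1,4) | p4:(1,4)->(1,5)->EXIT
Step 6: p0:escaped | p1:escaped | p2:escaped | p3:(1,4)->(1,5)->EXIT | p4:escaped
Exit steps: [5, 2, 2, 6, 5]
First to escape: p1 at step 2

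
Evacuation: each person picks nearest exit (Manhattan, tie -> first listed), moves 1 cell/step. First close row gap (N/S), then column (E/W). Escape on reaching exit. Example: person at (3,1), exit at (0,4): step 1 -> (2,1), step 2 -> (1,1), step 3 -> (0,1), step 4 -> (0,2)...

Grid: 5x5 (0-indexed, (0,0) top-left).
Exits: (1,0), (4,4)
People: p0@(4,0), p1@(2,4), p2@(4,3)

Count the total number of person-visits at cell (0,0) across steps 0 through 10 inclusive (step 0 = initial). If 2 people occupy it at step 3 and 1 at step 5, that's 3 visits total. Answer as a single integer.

Step 0: p0@(4,0) p1@(2,4) p2@(4,3) -> at (0,0): 0 [-], cum=0
Step 1: p0@(3,0) p1@(3,4) p2@ESC -> at (0,0): 0 [-], cum=0
Step 2: p0@(2,0) p1@ESC p2@ESC -> at (0,0): 0 [-], cum=0
Step 3: p0@ESC p1@ESC p2@ESC -> at (0,0): 0 [-], cum=0
Total visits = 0

Answer: 0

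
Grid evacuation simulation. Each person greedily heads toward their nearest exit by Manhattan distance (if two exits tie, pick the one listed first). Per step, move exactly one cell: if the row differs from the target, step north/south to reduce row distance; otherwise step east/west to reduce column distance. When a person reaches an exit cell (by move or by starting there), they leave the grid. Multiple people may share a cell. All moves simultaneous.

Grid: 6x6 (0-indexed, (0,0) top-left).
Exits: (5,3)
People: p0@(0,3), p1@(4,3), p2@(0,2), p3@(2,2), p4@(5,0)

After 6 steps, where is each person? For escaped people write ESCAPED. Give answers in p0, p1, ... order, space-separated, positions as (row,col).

Step 1: p0:(0,3)->(1,3) | p1:(4,3)->(5,3)->EXIT | p2:(0,2)->(1,2) | p3:(2,2)->(3,2) | p4:(5,0)->(5,1)
Step 2: p0:(1,3)->(2,3) | p1:escaped | p2:(1,2)->(2,2) | p3:(3,2)->(4,2) | p4:(5,1)->(5,2)
Step 3: p0:(2,3)->(3,3) | p1:escaped | p2:(2,2)->(3,2) | p3:(4,2)->(5,2) | p4:(5,2)->(5,3)->EXIT
Step 4: p0:(3,3)->(4,3) | p1:escaped | p2:(3,2)->(4,2) | p3:(5,2)->(5,3)->EXIT | p4:escaped
Step 5: p0:(4,3)->(5,3)->EXIT | p1:escaped | p2:(4,2)->(5,2) | p3:escaped | p4:escaped
Step 6: p0:escaped | p1:escaped | p2:(5,2)->(5,3)->EXIT | p3:escaped | p4:escaped

ESCAPED ESCAPED ESCAPED ESCAPED ESCAPED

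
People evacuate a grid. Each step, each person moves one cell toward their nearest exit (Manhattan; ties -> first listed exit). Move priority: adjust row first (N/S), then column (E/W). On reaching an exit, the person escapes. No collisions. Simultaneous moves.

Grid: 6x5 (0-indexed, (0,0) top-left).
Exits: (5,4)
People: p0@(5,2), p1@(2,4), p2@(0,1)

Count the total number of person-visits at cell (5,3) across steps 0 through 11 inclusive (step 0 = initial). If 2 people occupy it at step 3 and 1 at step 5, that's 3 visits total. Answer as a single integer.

Step 0: p0@(5,2) p1@(2,4) p2@(0,1) -> at (5,3): 0 [-], cum=0
Step 1: p0@(5,3) p1@(3,4) p2@(1,1) -> at (5,3): 1 [p0], cum=1
Step 2: p0@ESC p1@(4,4) p2@(2,1) -> at (5,3): 0 [-], cum=1
Step 3: p0@ESC p1@ESC p2@(3,1) -> at (5,3): 0 [-], cum=1
Step 4: p0@ESC p1@ESC p2@(4,1) -> at (5,3): 0 [-], cum=1
Step 5: p0@ESC p1@ESC p2@(5,1) -> at (5,3): 0 [-], cum=1
Step 6: p0@ESC p1@ESC p2@(5,2) -> at (5,3): 0 [-], cum=1
Step 7: p0@ESC p1@ESC p2@(5,3) -> at (5,3): 1 [p2], cum=2
Step 8: p0@ESC p1@ESC p2@ESC -> at (5,3): 0 [-], cum=2
Total visits = 2

Answer: 2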